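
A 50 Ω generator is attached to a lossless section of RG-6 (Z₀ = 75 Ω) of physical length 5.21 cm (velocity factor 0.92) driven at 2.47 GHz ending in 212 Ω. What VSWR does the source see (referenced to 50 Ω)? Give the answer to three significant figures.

λ = v/f = 0.92·c / 2.47 GHz = 0.112 m
βl = 2π·l/λ = 2π × 0.466 = 168°
tan(βl) = -0.215
Z_in = Z_0·(Z_L + jZ_0·tanβl)/(Z_0 + jZ_L·tanβl) = 162 + j82.4 Ω
Γ_s = (Z_in − Z_s)/(Z_in + Z_s) = (112 + j82.4)/(212 + j82.4), |Γ_s| = 0.611
VSWR = (1 + |Γ_s|)/(1 − |Γ_s|)

VSWR ≈ 4.14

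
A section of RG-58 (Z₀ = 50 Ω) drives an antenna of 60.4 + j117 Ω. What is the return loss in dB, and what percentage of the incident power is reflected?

RL ≈ 2.73 dB; 53.3% of incident power reflected

Γ = (10.4 + j117)/(110.4 + j117), |Γ| = 0.73
RL = −20·log₁₀(0.73) = 2.73 dB
P_refl/P_inc = |Γ|² = 0.533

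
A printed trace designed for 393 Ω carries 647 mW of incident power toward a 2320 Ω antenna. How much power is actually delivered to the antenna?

Γ = (2320 − 393)/(2320 + 393) = 0.71
|Γ|² = 0.505
P_refl = |Γ|²·P_inc = 326 mW, P_del = (1 − |Γ|²)·P_inc = 321 mW

P_delivered ≈ 321 mW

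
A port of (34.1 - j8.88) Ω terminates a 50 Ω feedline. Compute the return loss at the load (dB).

Γ = (-15.9 − j8.88)/(84.1 − j8.88), |Γ| = 0.215
RL = −20·log₁₀|Γ| = −20·log₁₀(0.215)

RL ≈ 13.3 dB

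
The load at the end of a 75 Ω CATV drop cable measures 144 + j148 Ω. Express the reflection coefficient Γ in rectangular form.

Γ = (Z_L − Z_0)/(Z_L + Z_0) = (69 + j148)/(219 + j148)

Γ ≈ 0.53 + j0.318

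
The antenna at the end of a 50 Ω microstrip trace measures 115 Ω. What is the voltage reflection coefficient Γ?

Γ = (Z_L − Z_0)/(Z_L + Z_0) = (115 − 50)/(115 + 50) = 65/165

Γ = 0.394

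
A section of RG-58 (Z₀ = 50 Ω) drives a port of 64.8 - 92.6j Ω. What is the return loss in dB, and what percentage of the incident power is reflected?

Γ = (14.8 − j92.6)/(114.8 − j92.6), |Γ| = 0.636
RL = −20·log₁₀(0.636) = 3.93 dB
P_refl/P_inc = |Γ|² = 0.404

RL ≈ 3.93 dB; 40.4% of incident power reflected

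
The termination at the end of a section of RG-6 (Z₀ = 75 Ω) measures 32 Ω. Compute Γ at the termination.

Γ = (Z_L − Z_0)/(Z_L + Z_0) = (32 − 75)/(32 + 75) = -43/107

Γ = -0.402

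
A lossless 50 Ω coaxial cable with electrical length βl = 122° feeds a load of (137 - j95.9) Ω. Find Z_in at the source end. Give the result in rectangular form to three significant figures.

Z_in ≈ 20.8 + j41 Ω

tan(βl) = tan(122°) = -1.6
Z_in = Z_0·(Z_L + jZ_0·tanβl)/(Z_0 + jZ_L·tanβl)
     = 50·(137 − j176)/(-103 − j219)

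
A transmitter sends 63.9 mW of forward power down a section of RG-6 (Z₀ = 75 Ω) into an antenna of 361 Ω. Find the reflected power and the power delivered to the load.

Γ = (361 − 75)/(361 + 75) = 0.656
|Γ|² = 0.43
P_refl = |Γ|²·P_inc = 27.5 mW, P_del = (1 − |Γ|²)·P_inc = 36.4 mW

P_reflected ≈ 27.5 mW; P_delivered ≈ 36.4 mW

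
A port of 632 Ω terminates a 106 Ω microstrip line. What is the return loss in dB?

Γ = (632 − 106)/(632 + 106) = 0.713
RL = −20·log₁₀|Γ| = −20·log₁₀(0.713)

RL ≈ 2.94 dB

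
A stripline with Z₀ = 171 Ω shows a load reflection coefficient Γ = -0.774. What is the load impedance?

Z_L ≈ 21.8 Ω

Z_L = Z_0·(1 + Γ)/(1 − Γ) = 171·(0.226)/(1.77)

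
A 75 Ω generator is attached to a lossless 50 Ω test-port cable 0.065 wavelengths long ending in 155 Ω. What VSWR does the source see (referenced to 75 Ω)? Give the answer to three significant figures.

VSWR ≈ 2.52

βl = 2π × 0.065 = 23.4°
tan(βl) = 0.433
Z_in = Z_0·(Z_L + jZ_0·tanβl)/(Z_0 + jZ_L·tanβl) = 65.7 − j66.5 Ω
Γ_s = (Z_in − Z_s)/(Z_in + Z_s) = (-9.27 − j66.5)/(141 − j66.5), |Γ_s| = 0.432
VSWR = (1 + |Γ_s|)/(1 − |Γ_s|)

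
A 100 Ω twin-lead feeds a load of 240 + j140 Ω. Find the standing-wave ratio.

Γ = (Z_L − Z_0)/(Z_L + Z_0) = (140 + j140)/(340 + j140)
|Γ| = 198/368 = 0.538
VSWR = (1 + |Γ|)/(1 − |Γ|) = 1.54/0.462

VSWR ≈ 3.33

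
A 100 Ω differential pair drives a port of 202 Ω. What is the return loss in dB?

Γ = (202 − 100)/(202 + 100) = 0.338
RL = −20·log₁₀|Γ| = −20·log₁₀(0.338)

RL ≈ 9.43 dB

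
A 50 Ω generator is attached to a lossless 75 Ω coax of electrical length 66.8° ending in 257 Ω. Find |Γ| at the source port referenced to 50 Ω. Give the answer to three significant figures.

tan(βl) = 2.33
Z_in = Z_0·(Z_L + jZ_0·tanβl)/(Z_0 + jZ_L·tanβl) = 25.5 − j29 Ω
Γ_s = (Z_in − Z_s)/(Z_in + Z_s) = (-24.5 − j29)/(75.5 − j29), |Γ_s| = 0.469

|Γ| ≈ 0.469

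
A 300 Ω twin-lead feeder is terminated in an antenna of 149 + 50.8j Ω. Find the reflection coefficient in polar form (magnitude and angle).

Γ ≈ 0.353 ∠ 155°

Γ = (Z_L − Z_0)/(Z_L + Z_0) = (-151 + j50.8)/(449 + j50.8)
|Γ| = 159/452 = 0.353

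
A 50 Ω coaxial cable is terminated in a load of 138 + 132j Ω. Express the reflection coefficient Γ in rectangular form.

Γ = (Z_L − Z_0)/(Z_L + Z_0) = (88 + j132)/(188 + j132)

Γ ≈ 0.644 + j0.25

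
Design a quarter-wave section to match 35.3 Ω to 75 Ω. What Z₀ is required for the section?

Z_qwt = √(Z_0·R_L) = √(75 × 35.3) = √2648

Z_qwt ≈ 51.5 Ω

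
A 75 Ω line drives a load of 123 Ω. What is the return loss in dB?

Γ = (123 − 75)/(123 + 75) = 0.242
RL = −20·log₁₀|Γ| = −20·log₁₀(0.242)

RL ≈ 12.3 dB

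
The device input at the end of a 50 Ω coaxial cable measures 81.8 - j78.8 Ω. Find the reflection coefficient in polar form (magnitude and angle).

Γ ≈ 0.553 ∠ -37.1°

Γ = (Z_L − Z_0)/(Z_L + Z_0) = (31.8 − j78.8)/(131.8 − j78.8)
|Γ| = 85/154 = 0.553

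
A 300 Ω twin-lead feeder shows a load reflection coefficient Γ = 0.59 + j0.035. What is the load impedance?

Z_L ≈ 1150 + j124 Ω

Z_L = Z_0·(1 + Γ)/(1 − Γ) = 300·(1.59 + j0.035)/(0.41 − j0.035)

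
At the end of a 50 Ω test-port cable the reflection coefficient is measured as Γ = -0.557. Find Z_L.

Z_L = Z_0·(1 + Γ)/(1 − Γ) = 50·(0.443)/(1.56)

Z_L ≈ 14.2 Ω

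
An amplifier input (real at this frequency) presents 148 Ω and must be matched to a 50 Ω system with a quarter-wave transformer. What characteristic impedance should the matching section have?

Z_qwt ≈ 86 Ω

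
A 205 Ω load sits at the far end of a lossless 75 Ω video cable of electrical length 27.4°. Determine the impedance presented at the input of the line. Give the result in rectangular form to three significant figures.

tan(βl) = tan(27.4°) = 0.518
Z_in = Z_0·(Z_L + jZ_0·tanβl)/(Z_0 + jZ_L·tanβl)
     = 75·(205 + j38.9)/(75 + j106)

Z_in ≈ 86.5 − j83.7 Ω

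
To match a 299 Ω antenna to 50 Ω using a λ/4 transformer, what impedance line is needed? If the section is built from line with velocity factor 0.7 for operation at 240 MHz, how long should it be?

Z_qwt ≈ 122 Ω; length ≈ 21.9 cm

Z_qwt = √(Z_0·R_L) = √(50 × 299) = √14950
λ = 0.7·c/f = 0.875 m, so l = λ/4 = 0.219 m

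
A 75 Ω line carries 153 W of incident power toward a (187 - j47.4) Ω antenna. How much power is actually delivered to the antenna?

P_delivered ≈ 121 W

|Γ| = |(112 − j47.4)/(262 − j47.4)| = 0.457
|Γ|² = 0.209
P_refl = |Γ|²·P_inc = 31.9 W, P_del = (1 − |Γ|²)·P_inc = 121 W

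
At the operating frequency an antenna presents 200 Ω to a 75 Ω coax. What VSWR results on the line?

VSWR ≈ 2.67

Γ = (200 − 75)/(200 + 75) = 0.455
VSWR = (1 + 0.455)/(1 − 0.455)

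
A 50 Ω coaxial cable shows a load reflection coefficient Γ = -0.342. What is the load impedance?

Z_L ≈ 24.5 Ω

Z_L = Z_0·(1 + Γ)/(1 − Γ) = 50·(0.658)/(1.34)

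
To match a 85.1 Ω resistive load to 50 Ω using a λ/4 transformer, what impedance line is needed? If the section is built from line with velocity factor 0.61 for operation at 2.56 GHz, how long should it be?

Z_qwt ≈ 65.2 Ω; length ≈ 1.79 cm

Z_qwt = √(Z_0·R_L) = √(50 × 85.1) = √4255
λ = 0.61·c/f = 0.0715 m, so l = λ/4 = 0.0179 m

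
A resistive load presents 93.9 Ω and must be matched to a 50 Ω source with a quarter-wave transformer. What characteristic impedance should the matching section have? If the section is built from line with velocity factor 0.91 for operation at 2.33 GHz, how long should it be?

Z_qwt = √(Z_0·R_L) = √(50 × 93.9) = √4695
λ = 0.91·c/f = 0.117 m, so l = λ/4 = 0.0293 m

Z_qwt ≈ 68.5 Ω; length ≈ 2.93 cm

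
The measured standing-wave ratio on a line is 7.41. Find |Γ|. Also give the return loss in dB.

|Γ| ≈ 0.762; return loss ≈ 2.36 dB

|Γ| = (S − 1)/(S + 1) = (7.41 − 1)/(7.41 + 1) = 6.41/8.41
RL = −20·log₁₀|Γ| = −20·log₁₀(0.762)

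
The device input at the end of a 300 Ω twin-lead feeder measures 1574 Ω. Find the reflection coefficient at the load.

Γ = 0.68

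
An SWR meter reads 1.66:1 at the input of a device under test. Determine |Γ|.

|Γ| ≈ 0.248

|Γ| = (S − 1)/(S + 1) = (1.66 − 1)/(1.66 + 1) = 0.66/2.66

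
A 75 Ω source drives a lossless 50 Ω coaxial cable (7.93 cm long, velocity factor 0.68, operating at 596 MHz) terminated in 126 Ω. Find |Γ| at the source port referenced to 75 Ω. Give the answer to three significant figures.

|Γ| ≈ 0.579

λ = v/f = 0.68·c / 596 MHz = 0.342 m
βl = 2π·l/λ = 2π × 0.232 = 83.4°
tan(βl) = 8.65
Z_in = Z_0·(Z_L + jZ_0·tanβl)/(Z_0 + jZ_L·tanβl) = 20.1 − j4.86 Ω
Γ_s = (Z_in − Z_s)/(Z_in + Z_s) = (-54.9 − j4.86)/(95.1 − j4.86), |Γ_s| = 0.579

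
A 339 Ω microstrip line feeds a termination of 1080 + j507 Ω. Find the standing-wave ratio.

VSWR ≈ 3.95

Γ = (Z_L − Z_0)/(Z_L + Z_0) = (741 + j507)/(1419 + j507)
|Γ| = 898/1510 = 0.596
VSWR = (1 + |Γ|)/(1 − |Γ|) = 1.6/0.404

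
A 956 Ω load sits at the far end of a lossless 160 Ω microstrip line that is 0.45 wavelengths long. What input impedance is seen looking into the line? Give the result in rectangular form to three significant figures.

Z_in ≈ 222 + j378 Ω

βl = 2π × 0.45 = 162°
tan(βl) = tan(162°) = -0.325
Z_in = Z_0·(Z_L + jZ_0·tanβl)/(Z_0 + jZ_L·tanβl)
     = 160·(956 − j52)/(160 − j311)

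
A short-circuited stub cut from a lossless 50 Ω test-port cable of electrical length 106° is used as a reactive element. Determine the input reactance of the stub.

X_in ≈ -174 Ω (capacitive)

tan(βl) = -3.49
For a short-circuited stub, Z_in = jZ_0·tan(βl)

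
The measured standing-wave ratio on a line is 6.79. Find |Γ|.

|Γ| ≈ 0.743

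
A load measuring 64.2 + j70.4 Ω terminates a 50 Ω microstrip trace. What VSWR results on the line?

VSWR ≈ 3.3

Γ = (Z_L − Z_0)/(Z_L + Z_0) = (14.2 + j70.4)/(114.2 + j70.4)
|Γ| = 71.8/134 = 0.535
VSWR = (1 + |Γ|)/(1 − |Γ|) = 1.54/0.465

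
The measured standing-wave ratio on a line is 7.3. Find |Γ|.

|Γ| ≈ 0.759

|Γ| = (S − 1)/(S + 1) = (7.3 − 1)/(7.3 + 1) = 6.3/8.3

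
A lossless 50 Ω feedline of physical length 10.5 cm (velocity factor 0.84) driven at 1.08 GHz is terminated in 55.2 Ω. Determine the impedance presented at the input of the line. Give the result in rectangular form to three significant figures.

λ = v/f = 0.84·c / 1.08 GHz = 0.233 m
βl = 2π·l/λ = 2π × 0.45 = 162°
tan(βl) = tan(162°) = -0.325
Z_in = Z_0·(Z_L + jZ_0·tanβl)/(Z_0 + jZ_L·tanβl)
     = 50·(55.2 − j16.2)/(50 − j17.9)

Z_in ≈ 54.1 + j3.15 Ω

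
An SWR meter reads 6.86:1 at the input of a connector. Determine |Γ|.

|Γ| ≈ 0.746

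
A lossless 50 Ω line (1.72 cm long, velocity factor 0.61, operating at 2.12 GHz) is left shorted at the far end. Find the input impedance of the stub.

λ = v/f = 0.61·c / 2.12 GHz = 0.0863 m
βl = 2π·l/λ = 2π × 0.199 = 71.7°
tan(βl) = 3.03
For a shorted stub, Z_in = jZ_0·tan(βl)

Z_in ≈ +j151 Ω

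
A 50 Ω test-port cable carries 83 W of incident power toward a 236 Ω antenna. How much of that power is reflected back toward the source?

P_reflected ≈ 35.1 W

Γ = (236 − 50)/(236 + 50) = 0.65
|Γ|² = 0.423
P_refl = |Γ|²·P_inc = 35.1 W, P_del = (1 − |Γ|²)·P_inc = 47.9 W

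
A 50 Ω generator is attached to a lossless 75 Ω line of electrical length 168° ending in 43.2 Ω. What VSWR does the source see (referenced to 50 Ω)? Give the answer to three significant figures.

VSWR ≈ 1.28

tan(βl) = -0.213
Z_in = Z_0·(Z_L + jZ_0·tanβl)/(Z_0 + jZ_L·tanβl) = 44.5 − j10.5 Ω
Γ_s = (Z_in − Z_s)/(Z_in + Z_s) = (-5.52 − j10.5)/(94.5 − j10.5), |Γ_s| = 0.125
VSWR = (1 + |Γ_s|)/(1 − |Γ_s|)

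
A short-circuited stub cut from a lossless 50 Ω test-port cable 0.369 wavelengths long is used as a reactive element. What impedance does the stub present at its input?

βl = 2π × 0.369 = 133°
tan(βl) = -1.08
For a short-circuited stub, Z_in = jZ_0·tan(βl)

Z_in ≈ −j53.9 Ω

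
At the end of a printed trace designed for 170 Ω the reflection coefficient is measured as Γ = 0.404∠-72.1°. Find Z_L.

Z_L = Z_0·(1 + Γ)/(1 − Γ) = 170·(1.12 − j0.384)/(0.876 + j0.384)

Z_L ≈ 155 − j143 Ω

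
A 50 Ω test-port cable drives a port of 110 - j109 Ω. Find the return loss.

RL ≈ 3.84 dB

Γ = (60 − j109)/(160 − j109), |Γ| = 0.643
RL = −20·log₁₀|Γ| = −20·log₁₀(0.643)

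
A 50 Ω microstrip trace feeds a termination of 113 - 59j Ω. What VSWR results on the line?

VSWR ≈ 2.98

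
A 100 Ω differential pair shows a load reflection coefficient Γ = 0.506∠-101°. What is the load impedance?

Z_L ≈ 51.3 − j68.6 Ω

Z_L = Z_0·(1 + Γ)/(1 − Γ) = 100·(0.903 − j0.497)/(1.1 + j0.497)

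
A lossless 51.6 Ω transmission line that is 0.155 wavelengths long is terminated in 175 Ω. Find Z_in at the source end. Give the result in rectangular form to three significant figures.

βl = 2π × 0.155 = 55.8°
tan(βl) = tan(55.8°) = 1.47
Z_in = Z_0·(Z_L + jZ_0·tanβl)/(Z_0 + jZ_L·tanβl)
     = 51.6·(175 + j75.9)/(51.6 + j258)

Z_in ≈ 21.4 − j30.8 Ω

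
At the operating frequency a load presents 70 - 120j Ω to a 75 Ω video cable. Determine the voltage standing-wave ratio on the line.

Γ = (Z_L − Z_0)/(Z_L + Z_0) = (-5 − j120)/(145 − j120)
|Γ| = 120/188 = 0.638
VSWR = (1 + |Γ|)/(1 − |Γ|) = 1.64/0.362

VSWR ≈ 4.53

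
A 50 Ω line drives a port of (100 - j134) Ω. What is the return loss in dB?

RL ≈ 2.96 dB

Γ = (50 − j134)/(150 − j134), |Γ| = 0.711
RL = −20·log₁₀|Γ| = −20·log₁₀(0.711)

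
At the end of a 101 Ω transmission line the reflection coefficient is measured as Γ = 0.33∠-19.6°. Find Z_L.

Z_L = Z_0·(1 + Γ)/(1 − Γ) = 101·(1.31 − j0.111)/(0.689 + j0.111)

Z_L ≈ 185 − j45.9 Ω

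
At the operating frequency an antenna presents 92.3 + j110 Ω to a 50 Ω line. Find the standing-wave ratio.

VSWR ≈ 4.8

Γ = (Z_L − Z_0)/(Z_L + Z_0) = (42.3 + j110)/(142.3 + j110)
|Γ| = 118/180 = 0.655
VSWR = (1 + |Γ|)/(1 − |Γ|) = 1.66/0.345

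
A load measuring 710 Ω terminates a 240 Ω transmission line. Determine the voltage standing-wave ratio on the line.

Γ = (710 − 240)/(710 + 240) = 0.495
VSWR = (1 + 0.495)/(1 − 0.495)

VSWR ≈ 2.96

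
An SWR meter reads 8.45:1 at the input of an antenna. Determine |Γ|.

|Γ| ≈ 0.788

|Γ| = (S − 1)/(S + 1) = (8.45 − 1)/(8.45 + 1) = 7.45/9.45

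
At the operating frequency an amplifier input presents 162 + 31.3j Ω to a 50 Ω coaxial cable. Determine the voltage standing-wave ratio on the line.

Γ = (Z_L − Z_0)/(Z_L + Z_0) = (112 + j31.3)/(212 + j31.3)
|Γ| = 116/214 = 0.543
VSWR = (1 + |Γ|)/(1 − |Γ|) = 1.54/0.457

VSWR ≈ 3.37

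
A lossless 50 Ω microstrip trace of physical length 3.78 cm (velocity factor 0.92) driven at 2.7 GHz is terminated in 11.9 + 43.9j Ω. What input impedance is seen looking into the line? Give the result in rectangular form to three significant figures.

λ = v/f = 0.92·c / 2.7 GHz = 0.102 m
βl = 2π·l/λ = 2π × 0.37 = 133°
tan(βl) = tan(133°) = -1.07
Z_in = Z_0·(Z_L + jZ_0·tanβl)/(Z_0 + jZ_L·tanβl)
     = 50·(11.9 − j9.49)/(96.9 − j12.7)

Z_in ≈ 6.67 − j4.02 Ω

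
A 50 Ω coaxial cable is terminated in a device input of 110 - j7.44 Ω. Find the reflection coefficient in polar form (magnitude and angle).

Γ ≈ 0.377 ∠ -4.41°

Γ = (Z_L − Z_0)/(Z_L + Z_0) = (60 − j7.44)/(160 − j7.44)
|Γ| = 60.5/160 = 0.377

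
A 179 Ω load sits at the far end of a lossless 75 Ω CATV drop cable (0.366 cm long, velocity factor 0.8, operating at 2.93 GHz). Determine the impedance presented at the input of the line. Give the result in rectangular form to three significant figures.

Z_in ≈ 132 − j68.9 Ω

λ = v/f = 0.8·c / 2.93 GHz = 0.0819 m
βl = 2π·l/λ = 2π × 0.0447 = 16.1°
tan(βl) = tan(16.1°) = 0.288
Z_in = Z_0·(Z_L + jZ_0·tanβl)/(Z_0 + jZ_L·tanβl)
     = 75·(179 + j21.6)/(75 + j51.6)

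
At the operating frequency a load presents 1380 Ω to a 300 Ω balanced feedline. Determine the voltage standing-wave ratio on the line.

For a purely resistive load, VSWR = R_L/Z_0 or Z_0/R_L (whichever > 1) = 1380/300

VSWR ≈ 4.6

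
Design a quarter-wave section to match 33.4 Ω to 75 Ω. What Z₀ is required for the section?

Z_qwt = √(Z_0·R_L) = √(75 × 33.4) = √2505

Z_qwt ≈ 50 Ω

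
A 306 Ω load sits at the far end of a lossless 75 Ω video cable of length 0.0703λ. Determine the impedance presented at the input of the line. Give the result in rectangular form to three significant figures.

Z_in ≈ 79.3 − j118 Ω

βl = 2π × 0.0703 = 25.3°
tan(βl) = tan(25.3°) = 0.473
Z_in = Z_0·(Z_L + jZ_0·tanβl)/(Z_0 + jZ_L·tanβl)
     = 75·(306 + j35.5)/(75 + j145)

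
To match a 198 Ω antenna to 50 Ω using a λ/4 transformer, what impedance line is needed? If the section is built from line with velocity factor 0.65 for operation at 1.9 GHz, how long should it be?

Z_qwt = √(Z_0·R_L) = √(50 × 198) = √9900
λ = 0.65·c/f = 0.103 m, so l = λ/4 = 0.0257 m

Z_qwt ≈ 99.5 Ω; length ≈ 2.57 cm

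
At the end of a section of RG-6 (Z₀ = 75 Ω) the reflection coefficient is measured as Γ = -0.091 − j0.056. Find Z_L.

Z_L ≈ 62.1 − j7.04 Ω

Z_L = Z_0·(1 + Γ)/(1 − Γ) = 75·(0.909 − j0.056)/(1.09 + j0.056)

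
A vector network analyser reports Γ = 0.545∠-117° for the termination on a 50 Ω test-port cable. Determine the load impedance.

Z_L ≈ 19.6 − j27.1 Ω

Z_L = Z_0·(1 + Γ)/(1 − Γ) = 50·(0.753 − j0.486)/(1.25 + j0.486)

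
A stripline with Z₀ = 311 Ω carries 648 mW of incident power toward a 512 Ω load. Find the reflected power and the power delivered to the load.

Γ = (512 − 311)/(512 + 311) = 0.244
|Γ|² = 0.0596
P_refl = |Γ|²·P_inc = 38.7 mW, P_del = (1 − |Γ|²)·P_inc = 609 mW

P_reflected ≈ 38.7 mW; P_delivered ≈ 609 mW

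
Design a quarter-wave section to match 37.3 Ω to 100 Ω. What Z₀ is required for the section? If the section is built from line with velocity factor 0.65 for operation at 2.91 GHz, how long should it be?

Z_qwt ≈ 61.1 Ω; length ≈ 1.68 cm

Z_qwt = √(Z_0·R_L) = √(100 × 37.3) = √3730
λ = 0.65·c/f = 0.067 m, so l = λ/4 = 0.0168 m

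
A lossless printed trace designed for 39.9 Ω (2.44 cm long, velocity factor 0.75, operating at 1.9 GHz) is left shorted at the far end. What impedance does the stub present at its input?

λ = v/f = 0.75·c / 1.9 GHz = 0.118 m
βl = 2π·l/λ = 2π × 0.206 = 74.2°
tan(βl) = 3.53
For a shorted stub, Z_in = jZ_0·tan(βl)

Z_in ≈ +j141 Ω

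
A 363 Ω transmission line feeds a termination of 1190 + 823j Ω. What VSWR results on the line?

VSWR ≈ 4.95

Γ = (Z_L − Z_0)/(Z_L + Z_0) = (827 + j823)/(1553 + j823)
|Γ| = 1170/1760 = 0.664
VSWR = (1 + |Γ|)/(1 − |Γ|) = 1.66/0.336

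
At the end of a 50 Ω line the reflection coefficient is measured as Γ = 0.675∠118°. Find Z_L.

Z_L = Z_0·(1 + Γ)/(1 − Γ) = 50·(0.683 + j0.596)/(1.32 − j0.596)

Z_L ≈ 13 + j28.5 Ω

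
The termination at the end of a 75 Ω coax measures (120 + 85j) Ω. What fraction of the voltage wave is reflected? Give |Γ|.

Γ = (Z_L − Z_0)/(Z_L + Z_0) = (45 + j85)/(195 + j85)
|Γ| = 96.2/213

|Γ| ≈ 0.452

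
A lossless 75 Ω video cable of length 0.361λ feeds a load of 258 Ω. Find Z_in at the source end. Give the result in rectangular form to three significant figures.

Z_in ≈ 35 + j54.3 Ω

βl = 2π × 0.361 = 130°
tan(βl) = tan(130°) = -1.19
Z_in = Z_0·(Z_L + jZ_0·tanβl)/(Z_0 + jZ_L·tanβl)
     = 75·(258 − j89.5)/(75 − j308)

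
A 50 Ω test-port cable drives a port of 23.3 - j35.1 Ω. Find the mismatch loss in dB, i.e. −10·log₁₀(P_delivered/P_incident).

Γ = (-26.7 − j35.1)/(73.3 − j35.1), |Γ| = 0.543
|Γ|² = 0.294, so P_del/P_inc = 1 − |Γ|² = 0.706
ML = −10·log₁₀(1 − |Γ|²)

mismatch loss ≈ 1.51 dB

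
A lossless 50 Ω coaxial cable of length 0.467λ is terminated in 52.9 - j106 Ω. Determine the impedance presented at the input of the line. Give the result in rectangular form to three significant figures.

Z_in ≈ 155 − j148 Ω

βl = 2π × 0.467 = 168°
tan(βl) = tan(168°) = -0.21
Z_in = Z_0·(Z_L + jZ_0·tanβl)/(Z_0 + jZ_L·tanβl)
     = 50·(52.9 − j117)/(27.7 − j11.1)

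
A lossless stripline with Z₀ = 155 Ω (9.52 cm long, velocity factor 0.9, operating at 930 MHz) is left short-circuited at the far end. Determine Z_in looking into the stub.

λ = v/f = 0.9·c / 930 MHz = 0.29 m
βl = 2π·l/λ = 2π × 0.328 = 118°
tan(βl) = -1.88
For a short-circuited stub, Z_in = jZ_0·tan(βl)

Z_in ≈ −j291 Ω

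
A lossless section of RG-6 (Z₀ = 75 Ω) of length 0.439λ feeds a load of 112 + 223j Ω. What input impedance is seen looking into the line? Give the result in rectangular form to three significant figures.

Z_in ≈ 25.1 + j94.5 Ω

βl = 2π × 0.439 = 158°
tan(βl) = tan(158°) = -0.403
Z_in = Z_0·(Z_L + jZ_0·tanβl)/(Z_0 + jZ_L·tanβl)
     = 75·(112 + j193)/(165 − j45.2)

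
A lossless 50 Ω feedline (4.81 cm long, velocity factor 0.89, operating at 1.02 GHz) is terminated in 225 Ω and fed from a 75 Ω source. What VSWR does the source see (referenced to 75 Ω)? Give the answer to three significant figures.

λ = v/f = 0.89·c / 1.02 GHz = 0.262 m
βl = 2π·l/λ = 2π × 0.184 = 66.2°
tan(βl) = 2.26
Z_in = Z_0·(Z_L + jZ_0·tanβl)/(Z_0 + jZ_L·tanβl) = 13.2 − j20.8 Ω
Γ_s = (Z_in − Z_s)/(Z_in + Z_s) = (-61.8 − j20.8)/(88.2 − j20.8), |Γ_s| = 0.72
VSWR = (1 + |Γ_s|)/(1 − |Γ_s|)

VSWR ≈ 6.15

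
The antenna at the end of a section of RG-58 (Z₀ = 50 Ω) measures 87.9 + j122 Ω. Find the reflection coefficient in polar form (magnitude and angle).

Γ ≈ 0.694 ∠ 31.2°

Γ = (Z_L − Z_0)/(Z_L + Z_0) = (37.9 + j122)/(137.9 + j122)
|Γ| = 128/184 = 0.694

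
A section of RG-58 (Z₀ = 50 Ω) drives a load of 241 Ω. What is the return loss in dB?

Γ = (241 − 50)/(241 + 50) = 0.656
RL = −20·log₁₀|Γ| = −20·log₁₀(0.656)

RL ≈ 3.66 dB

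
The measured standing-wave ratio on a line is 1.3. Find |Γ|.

|Γ| ≈ 0.13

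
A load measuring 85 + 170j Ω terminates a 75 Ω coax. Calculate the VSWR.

VSWR ≈ 6.39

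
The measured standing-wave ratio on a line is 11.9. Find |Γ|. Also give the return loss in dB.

|Γ| = (S − 1)/(S + 1) = (11.9 − 1)/(11.9 + 1) = 10.9/12.9
RL = −20·log₁₀|Γ| = −20·log₁₀(0.845)

|Γ| ≈ 0.845; return loss ≈ 1.46 dB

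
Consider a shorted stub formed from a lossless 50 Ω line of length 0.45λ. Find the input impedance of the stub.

βl = 2π × 0.45 = 162°
tan(βl) = -0.325
For a shorted stub, Z_in = jZ_0·tan(βl)

Z_in ≈ −j16.2 Ω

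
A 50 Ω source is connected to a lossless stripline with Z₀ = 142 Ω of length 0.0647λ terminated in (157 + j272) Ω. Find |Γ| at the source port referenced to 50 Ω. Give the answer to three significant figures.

|Γ| ≈ 0.872

βl = 2π × 0.0647 = 23.3°
tan(βl) = 0.431
Z_in = Z_0·(Z_L + jZ_0·tanβl)/(Z_0 + jZ_L·tanβl) = 723 − j63.4 Ω
Γ_s = (Z_in − Z_s)/(Z_in + Z_s) = (673 − j63.4)/(773 − j63.4), |Γ_s| = 0.872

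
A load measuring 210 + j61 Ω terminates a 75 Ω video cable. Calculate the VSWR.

VSWR ≈ 3.07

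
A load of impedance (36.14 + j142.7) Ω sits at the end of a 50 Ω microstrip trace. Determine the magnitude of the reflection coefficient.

|Γ| ≈ 0.86

Γ = (Z_L − Z_0)/(Z_L + Z_0) = (-13.86 + j142.7)/(86.14 + j142.7)
|Γ| = 143/167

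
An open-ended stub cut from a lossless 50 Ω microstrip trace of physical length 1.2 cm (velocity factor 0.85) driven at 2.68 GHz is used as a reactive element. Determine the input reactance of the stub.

X_in ≈ -49.3 Ω (capacitive)

λ = v/f = 0.85·c / 2.68 GHz = 0.0951 m
βl = 2π·l/λ = 2π × 0.126 = 45.4°
tan(βl) = 1.01
For an open-ended stub, Z_in = −jZ_0·cot(βl) = −jZ_0/tan(βl)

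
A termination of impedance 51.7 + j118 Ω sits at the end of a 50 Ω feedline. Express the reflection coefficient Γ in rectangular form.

Γ ≈ 0.581 + j0.486

Γ = (Z_L − Z_0)/(Z_L + Z_0) = (1.7 + j118)/(101.7 + j118)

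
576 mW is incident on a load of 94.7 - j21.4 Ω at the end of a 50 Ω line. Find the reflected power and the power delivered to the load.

P_reflected ≈ 66.1 mW; P_delivered ≈ 510 mW

|Γ| = |(44.7 − j21.4)/(144.7 − j21.4)| = 0.339
|Γ|² = 0.115
P_refl = |Γ|²·P_inc = 66.1 mW, P_del = (1 − |Γ|²)·P_inc = 510 mW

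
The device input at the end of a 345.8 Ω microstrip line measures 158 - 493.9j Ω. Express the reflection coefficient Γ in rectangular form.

Γ ≈ 0.3 − j0.686

Γ = (Z_L − Z_0)/(Z_L + Z_0) = (-187.8 − j493.9)/(503.8 − j493.9)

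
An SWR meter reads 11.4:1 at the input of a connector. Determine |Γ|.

|Γ| ≈ 0.839

|Γ| = (S − 1)/(S + 1) = (11.4 − 1)/(11.4 + 1) = 10.4/12.4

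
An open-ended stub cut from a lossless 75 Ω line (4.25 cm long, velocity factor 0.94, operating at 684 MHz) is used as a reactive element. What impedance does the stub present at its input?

Z_in ≈ −j99.1 Ω

λ = v/f = 0.94·c / 684 MHz = 0.412 m
βl = 2π·l/λ = 2π × 0.103 = 37.1°
tan(βl) = 0.757
For an open-ended stub, Z_in = −jZ_0·cot(βl) = −jZ_0/tan(βl)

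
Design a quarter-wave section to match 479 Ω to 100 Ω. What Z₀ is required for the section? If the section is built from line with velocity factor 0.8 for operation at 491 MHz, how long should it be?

Z_qwt = √(Z_0·R_L) = √(100 × 479) = √47900
λ = 0.8·c/f = 0.489 m, so l = λ/4 = 0.122 m

Z_qwt ≈ 219 Ω; length ≈ 12.2 cm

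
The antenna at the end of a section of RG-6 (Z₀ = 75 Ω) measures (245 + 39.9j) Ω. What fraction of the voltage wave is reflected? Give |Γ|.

|Γ| ≈ 0.541

Γ = (Z_L − Z_0)/(Z_L + Z_0) = (170 + j39.9)/(320 + j39.9)
|Γ| = 175/322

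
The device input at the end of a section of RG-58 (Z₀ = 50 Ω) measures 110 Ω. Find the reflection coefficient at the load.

Γ = 0.375

Γ = (Z_L − Z_0)/(Z_L + Z_0) = (110 − 50)/(110 + 50) = 60/160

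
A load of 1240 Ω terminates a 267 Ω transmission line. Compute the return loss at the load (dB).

Γ = (1240 − 267)/(1240 + 267) = 0.646
RL = −20·log₁₀|Γ| = −20·log₁₀(0.646)

RL ≈ 3.8 dB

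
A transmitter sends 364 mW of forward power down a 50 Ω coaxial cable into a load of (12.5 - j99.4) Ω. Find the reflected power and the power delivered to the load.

P_reflected ≈ 298 mW; P_delivered ≈ 66 mW

|Γ| = |(-37.5 − j99.4)/(62.5 − j99.4)| = 0.905
|Γ|² = 0.819
P_refl = |Γ|²·P_inc = 298 mW, P_del = (1 − |Γ|²)·P_inc = 66 mW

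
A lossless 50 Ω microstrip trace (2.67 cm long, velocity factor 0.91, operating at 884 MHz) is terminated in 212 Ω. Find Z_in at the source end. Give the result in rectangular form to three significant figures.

λ = v/f = 0.91·c / 884 MHz = 0.309 m
βl = 2π·l/λ = 2π × 0.0865 = 31.1°
tan(βl) = tan(31.1°) = 0.604
Z_in = Z_0·(Z_L + jZ_0·tanβl)/(Z_0 + jZ_L·tanβl)
     = 50·(212 + j30.2)/(50 + j128)

Z_in ≈ 38.3 − j67.8 Ω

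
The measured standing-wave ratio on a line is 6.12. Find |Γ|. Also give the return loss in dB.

|Γ| = (S − 1)/(S + 1) = (6.12 − 1)/(6.12 + 1) = 5.12/7.12
RL = −20·log₁₀|Γ| = −20·log₁₀(0.719)

|Γ| ≈ 0.719; return loss ≈ 2.86 dB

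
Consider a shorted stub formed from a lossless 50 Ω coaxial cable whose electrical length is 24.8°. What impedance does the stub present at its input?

Z_in ≈ +j23.1 Ω

tan(βl) = 0.462
For a shorted stub, Z_in = jZ_0·tan(βl)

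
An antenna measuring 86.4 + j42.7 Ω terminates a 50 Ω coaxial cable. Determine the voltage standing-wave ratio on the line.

VSWR ≈ 2.29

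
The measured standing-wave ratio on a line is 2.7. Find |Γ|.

|Γ| ≈ 0.459

|Γ| = (S − 1)/(S + 1) = (2.7 − 1)/(2.7 + 1) = 1.7/3.7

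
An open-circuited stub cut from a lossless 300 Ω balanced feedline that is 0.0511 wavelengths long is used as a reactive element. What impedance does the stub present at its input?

βl = 2π × 0.0511 = 18.4°
tan(βl) = 0.333
For an open-circuited stub, Z_in = −jZ_0·cot(βl) = −jZ_0/tan(βl)

Z_in ≈ −j902 Ω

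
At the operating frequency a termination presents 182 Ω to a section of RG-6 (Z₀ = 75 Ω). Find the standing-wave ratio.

VSWR ≈ 2.43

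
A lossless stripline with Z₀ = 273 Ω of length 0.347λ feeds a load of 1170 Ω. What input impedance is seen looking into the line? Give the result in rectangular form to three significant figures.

Z_in ≈ 92.3 + j176 Ω

βl = 2π × 0.347 = 125°
tan(βl) = tan(125°) = -1.43
Z_in = Z_0·(Z_L + jZ_0·tanβl)/(Z_0 + jZ_L·tanβl)
     = 273·(1170 − j391)/(273 − j1680)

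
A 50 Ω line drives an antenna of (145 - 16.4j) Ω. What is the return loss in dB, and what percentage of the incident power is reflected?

RL ≈ 6.15 dB; 24.3% of incident power reflected

Γ = (95 − j16.4)/(195 − j16.4), |Γ| = 0.493
RL = −20·log₁₀(0.493) = 6.15 dB
P_refl/P_inc = |Γ|² = 0.243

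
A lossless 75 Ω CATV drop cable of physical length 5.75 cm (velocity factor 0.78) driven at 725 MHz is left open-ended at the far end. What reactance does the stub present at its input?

X_in ≈ -36.4 Ω (capacitive)

λ = v/f = 0.78·c / 725 MHz = 0.323 m
βl = 2π·l/λ = 2π × 0.178 = 64.1°
tan(βl) = 2.06
For an open-ended stub, Z_in = −jZ_0·cot(βl) = −jZ_0/tan(βl)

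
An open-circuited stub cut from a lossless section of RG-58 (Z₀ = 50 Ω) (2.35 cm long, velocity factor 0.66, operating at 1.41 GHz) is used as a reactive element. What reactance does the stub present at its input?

λ = v/f = 0.66·c / 1.41 GHz = 0.14 m
βl = 2π·l/λ = 2π × 0.167 = 60.2°
tan(βl) = 1.75
For an open-circuited stub, Z_in = −jZ_0·cot(βl) = −jZ_0/tan(βl)

X_in ≈ -28.6 Ω (capacitive)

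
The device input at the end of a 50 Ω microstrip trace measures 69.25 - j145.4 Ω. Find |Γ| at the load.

Γ = (Z_L − Z_0)/(Z_L + Z_0) = (19.25 − j145.4)/(119.2 − j145.4)
|Γ| = 147/188

|Γ| ≈ 0.78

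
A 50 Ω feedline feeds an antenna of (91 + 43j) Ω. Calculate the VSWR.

Γ = (Z_L − Z_0)/(Z_L + Z_0) = (41 + j43)/(141 + j43)
|Γ| = 59.4/147 = 0.403
VSWR = (1 + |Γ|)/(1 − |Γ|) = 1.4/0.597

VSWR ≈ 2.35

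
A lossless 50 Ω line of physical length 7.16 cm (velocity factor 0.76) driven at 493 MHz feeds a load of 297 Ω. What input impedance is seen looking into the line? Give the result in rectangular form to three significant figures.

λ = v/f = 0.76·c / 493 MHz = 0.462 m
βl = 2π·l/λ = 2π × 0.155 = 55.7°
tan(βl) = tan(55.7°) = 1.47
Z_in = Z_0·(Z_L + jZ_0·tanβl)/(Z_0 + jZ_L·tanβl)
     = 50·(297 + j73.4)/(50 + j436)

Z_in ≈ 12.2 − j32.7 Ω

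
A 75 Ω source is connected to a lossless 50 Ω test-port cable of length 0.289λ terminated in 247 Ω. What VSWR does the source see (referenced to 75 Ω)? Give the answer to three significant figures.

βl = 2π × 0.289 = 104°
tan(βl) = -4
Z_in = Z_0·(Z_L + jZ_0·tanβl)/(Z_0 + jZ_L·tanβl) = 10.7 + j12 Ω
Γ_s = (Z_in − Z_s)/(Z_in + Z_s) = (-64.3 + j12)/(85.7 + j12), |Γ_s| = 0.755
VSWR = (1 + |Γ_s|)/(1 − |Γ_s|)

VSWR ≈ 7.17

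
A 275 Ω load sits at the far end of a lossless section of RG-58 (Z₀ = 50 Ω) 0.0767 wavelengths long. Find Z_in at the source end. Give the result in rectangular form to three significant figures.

βl = 2π × 0.0767 = 27.6°
tan(βl) = tan(27.6°) = 0.523
Z_in = Z_0·(Z_L + jZ_0·tanβl)/(Z_0 + jZ_L·tanβl)
     = 50·(275 + j26.2)/(50 + j144)

Z_in ≈ 37.8 − j82.5 Ω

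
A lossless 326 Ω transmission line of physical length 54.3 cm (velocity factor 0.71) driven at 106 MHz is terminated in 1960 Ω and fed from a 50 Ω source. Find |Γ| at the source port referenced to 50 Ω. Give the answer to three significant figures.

|Γ| ≈ 0.362

λ = v/f = 0.71·c / 106 MHz = 2.01 m
βl = 2π·l/λ = 2π × 0.27 = 97.3°
tan(βl) = -7.83
Z_in = Z_0·(Z_L + jZ_0·tanβl)/(Z_0 + jZ_L·tanβl) = 55.1 + j40.5 Ω
Γ_s = (Z_in − Z_s)/(Z_in + Z_s) = (5.08 + j40.5)/(105 + j40.5), |Γ_s| = 0.362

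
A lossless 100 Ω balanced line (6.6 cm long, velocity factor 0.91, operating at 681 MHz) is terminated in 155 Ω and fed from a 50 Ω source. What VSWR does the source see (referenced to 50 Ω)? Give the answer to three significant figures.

λ = v/f = 0.91·c / 681 MHz = 0.401 m
βl = 2π·l/λ = 2π × 0.165 = 59.3°
tan(βl) = 1.68
Z_in = Z_0·(Z_L + jZ_0·tanβl)/(Z_0 + jZ_L·tanβl) = 76.1 − j30.3 Ω
Γ_s = (Z_in − Z_s)/(Z_in + Z_s) = (26.1 − j30.3)/(126 − j30.3), |Γ_s| = 0.308
VSWR = (1 + |Γ_s|)/(1 − |Γ_s|)

VSWR ≈ 1.89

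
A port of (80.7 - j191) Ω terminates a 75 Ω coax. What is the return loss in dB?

Γ = (5.7 − j191)/(155.7 − j191), |Γ| = 0.775
RL = −20·log₁₀|Γ| = −20·log₁₀(0.775)

RL ≈ 2.21 dB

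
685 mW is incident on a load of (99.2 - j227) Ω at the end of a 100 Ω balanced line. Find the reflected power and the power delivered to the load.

P_reflected ≈ 387 mW; P_delivered ≈ 298 mW

|Γ| = |(-0.8 − j227)/(199.2 − j227)| = 0.752
|Γ|² = 0.565
P_refl = |Γ|²·P_inc = 387 mW, P_del = (1 − |Γ|²)·P_inc = 298 mW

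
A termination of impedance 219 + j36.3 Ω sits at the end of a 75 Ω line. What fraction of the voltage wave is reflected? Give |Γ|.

Γ = (Z_L − Z_0)/(Z_L + Z_0) = (144 + j36.3)/(294 + j36.3)
|Γ| = 149/296

|Γ| ≈ 0.501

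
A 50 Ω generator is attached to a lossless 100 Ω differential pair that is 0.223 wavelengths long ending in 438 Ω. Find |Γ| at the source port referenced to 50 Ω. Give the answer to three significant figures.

βl = 2π × 0.223 = 80.3°
tan(βl) = 5.84
Z_in = Z_0·(Z_L + jZ_0·tanβl)/(Z_0 + jZ_L·tanβl) = 23.5 − j16.2 Ω
Γ_s = (Z_in − Z_s)/(Z_in + Z_s) = (-26.5 − j16.2)/(73.5 − j16.2), |Γ_s| = 0.413

|Γ| ≈ 0.413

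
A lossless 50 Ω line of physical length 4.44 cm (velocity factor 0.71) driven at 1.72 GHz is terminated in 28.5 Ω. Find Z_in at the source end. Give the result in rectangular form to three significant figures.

Z_in ≈ 48.1 − j27.8 Ω

λ = v/f = 0.71·c / 1.72 GHz = 0.124 m
βl = 2π·l/λ = 2π × 0.359 = 129°
tan(βl) = tan(129°) = -1.23
Z_in = Z_0·(Z_L + jZ_0·tanβl)/(Z_0 + jZ_L·tanβl)
     = 50·(28.5 − j61.6)/(50 − j35.1)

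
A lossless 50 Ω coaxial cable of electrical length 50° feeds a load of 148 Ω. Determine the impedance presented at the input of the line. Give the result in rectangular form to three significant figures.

Z_in ≈ 26.6 − j34.4 Ω

tan(βl) = tan(50°) = 1.19
Z_in = Z_0·(Z_L + jZ_0·tanβl)/(Z_0 + jZ_L·tanβl)
     = 50·(148 + j59.6)/(50 + j176)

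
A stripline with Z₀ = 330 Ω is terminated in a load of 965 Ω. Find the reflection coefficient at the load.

Γ = 0.49

Γ = (Z_L − Z_0)/(Z_L + Z_0) = (965 − 330)/(965 + 330) = 635/1295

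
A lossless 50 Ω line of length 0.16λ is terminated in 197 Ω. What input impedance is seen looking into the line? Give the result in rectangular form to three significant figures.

βl = 2π × 0.16 = 57.6°
tan(βl) = tan(57.6°) = 1.58
Z_in = Z_0·(Z_L + jZ_0·tanβl)/(Z_0 + jZ_L·tanβl)
     = 50·(197 + j78.8)/(50 + j310)

Z_in ≈ 17.4 − j28.9 Ω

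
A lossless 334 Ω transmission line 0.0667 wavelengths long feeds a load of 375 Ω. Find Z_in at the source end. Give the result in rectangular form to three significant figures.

Z_in ≈ 359 − j31 Ω

βl = 2π × 0.0667 = 24°
tan(βl) = tan(24°) = 0.445
Z_in = Z_0·(Z_L + jZ_0·tanβl)/(Z_0 + jZ_L·tanβl)
     = 334·(375 + j149)/(334 + j167)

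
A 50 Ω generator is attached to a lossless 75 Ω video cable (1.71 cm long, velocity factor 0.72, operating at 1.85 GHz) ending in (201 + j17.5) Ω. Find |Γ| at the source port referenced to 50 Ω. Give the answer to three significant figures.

λ = v/f = 0.72·c / 1.85 GHz = 0.117 m
βl = 2π·l/λ = 2π × 0.146 = 52.7°
tan(βl) = 1.31
Z_in = Z_0·(Z_L + jZ_0·tanβl)/(Z_0 + jZ_L·tanβl) = 42.5 − j48.7 Ω
Γ_s = (Z_in − Z_s)/(Z_in + Z_s) = (-7.45 − j48.7)/(92.5 − j48.7), |Γ_s| = 0.471

|Γ| ≈ 0.471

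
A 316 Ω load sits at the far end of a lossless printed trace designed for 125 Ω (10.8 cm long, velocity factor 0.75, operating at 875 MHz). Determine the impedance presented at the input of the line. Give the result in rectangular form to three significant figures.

Z_in ≈ 140 + j126 Ω

λ = v/f = 0.75·c / 875 MHz = 0.257 m
βl = 2π·l/λ = 2π × 0.42 = 151°
tan(βl) = tan(151°) = -0.55
Z_in = Z_0·(Z_L + jZ_0·tanβl)/(Z_0 + jZ_L·tanβl)
     = 125·(316 − j68.7)/(125 − j174)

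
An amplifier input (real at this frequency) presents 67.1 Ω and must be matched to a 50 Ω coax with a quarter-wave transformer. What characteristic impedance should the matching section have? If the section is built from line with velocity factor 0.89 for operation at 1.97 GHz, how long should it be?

Z_qwt ≈ 57.9 Ω; length ≈ 3.39 cm

Z_qwt = √(Z_0·R_L) = √(50 × 67.1) = √3355
λ = 0.89·c/f = 0.136 m, so l = λ/4 = 0.0339 m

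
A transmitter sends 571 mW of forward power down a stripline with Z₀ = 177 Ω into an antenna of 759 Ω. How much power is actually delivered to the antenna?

P_delivered ≈ 350 mW

Γ = (759 − 177)/(759 + 177) = 0.622
|Γ|² = 0.387
P_refl = |Γ|²·P_inc = 221 mW, P_del = (1 − |Γ|²)·P_inc = 350 mW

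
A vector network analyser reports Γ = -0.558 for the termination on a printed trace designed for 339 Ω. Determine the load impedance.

Z_L = Z_0·(1 + Γ)/(1 − Γ) = 339·(0.442)/(1.56)

Z_L ≈ 96.2 Ω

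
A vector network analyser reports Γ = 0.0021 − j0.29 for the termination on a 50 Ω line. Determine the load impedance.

Z_L ≈ 42.4 − j26.9 Ω

Z_L = Z_0·(1 + Γ)/(1 − Γ) = 50·(1 − j0.29)/(0.998 + j0.29)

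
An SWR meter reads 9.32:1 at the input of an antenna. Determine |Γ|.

|Γ| = (S − 1)/(S + 1) = (9.32 − 1)/(9.32 + 1) = 8.32/10.3

|Γ| ≈ 0.806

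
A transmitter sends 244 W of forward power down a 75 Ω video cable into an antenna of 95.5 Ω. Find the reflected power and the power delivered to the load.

Γ = (95.5 − 75)/(95.5 + 75) = 0.12
|Γ|² = 0.0145
P_refl = |Γ|²·P_inc = 3.53 W, P_del = (1 − |Γ|²)·P_inc = 240 W

P_reflected ≈ 3.53 W; P_delivered ≈ 240 W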